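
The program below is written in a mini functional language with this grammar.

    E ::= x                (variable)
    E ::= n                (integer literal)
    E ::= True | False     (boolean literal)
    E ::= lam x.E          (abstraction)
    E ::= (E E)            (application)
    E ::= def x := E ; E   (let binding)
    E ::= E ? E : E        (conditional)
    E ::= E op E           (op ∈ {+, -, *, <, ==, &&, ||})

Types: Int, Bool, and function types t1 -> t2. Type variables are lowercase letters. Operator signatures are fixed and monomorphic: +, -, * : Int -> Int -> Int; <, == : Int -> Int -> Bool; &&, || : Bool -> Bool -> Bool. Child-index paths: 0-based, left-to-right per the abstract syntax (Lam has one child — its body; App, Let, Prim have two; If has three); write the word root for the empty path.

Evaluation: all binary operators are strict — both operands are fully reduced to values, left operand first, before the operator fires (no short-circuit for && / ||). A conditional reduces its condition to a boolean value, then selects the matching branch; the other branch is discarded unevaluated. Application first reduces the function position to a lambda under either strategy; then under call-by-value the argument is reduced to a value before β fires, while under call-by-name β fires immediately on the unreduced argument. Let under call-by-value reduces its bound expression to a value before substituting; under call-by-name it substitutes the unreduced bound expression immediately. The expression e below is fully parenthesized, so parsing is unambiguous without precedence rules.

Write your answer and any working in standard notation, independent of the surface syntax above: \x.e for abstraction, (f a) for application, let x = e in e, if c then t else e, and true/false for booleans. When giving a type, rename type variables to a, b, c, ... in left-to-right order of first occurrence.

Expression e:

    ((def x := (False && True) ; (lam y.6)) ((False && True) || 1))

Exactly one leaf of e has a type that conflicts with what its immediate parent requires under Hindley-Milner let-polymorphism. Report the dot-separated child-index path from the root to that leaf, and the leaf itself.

Trace:
  unify Bool ~ Bool
  unify Bool ~ Bool
let x : Bool
\y._ : a -> Int
  unify Bool ~ Bool
  unify Bool ~ Bool
  unify Bool ~ Bool
  unify Int ~ Bool
  FAIL: mismatch Int ~ Bool

Answer: 1.1 : 1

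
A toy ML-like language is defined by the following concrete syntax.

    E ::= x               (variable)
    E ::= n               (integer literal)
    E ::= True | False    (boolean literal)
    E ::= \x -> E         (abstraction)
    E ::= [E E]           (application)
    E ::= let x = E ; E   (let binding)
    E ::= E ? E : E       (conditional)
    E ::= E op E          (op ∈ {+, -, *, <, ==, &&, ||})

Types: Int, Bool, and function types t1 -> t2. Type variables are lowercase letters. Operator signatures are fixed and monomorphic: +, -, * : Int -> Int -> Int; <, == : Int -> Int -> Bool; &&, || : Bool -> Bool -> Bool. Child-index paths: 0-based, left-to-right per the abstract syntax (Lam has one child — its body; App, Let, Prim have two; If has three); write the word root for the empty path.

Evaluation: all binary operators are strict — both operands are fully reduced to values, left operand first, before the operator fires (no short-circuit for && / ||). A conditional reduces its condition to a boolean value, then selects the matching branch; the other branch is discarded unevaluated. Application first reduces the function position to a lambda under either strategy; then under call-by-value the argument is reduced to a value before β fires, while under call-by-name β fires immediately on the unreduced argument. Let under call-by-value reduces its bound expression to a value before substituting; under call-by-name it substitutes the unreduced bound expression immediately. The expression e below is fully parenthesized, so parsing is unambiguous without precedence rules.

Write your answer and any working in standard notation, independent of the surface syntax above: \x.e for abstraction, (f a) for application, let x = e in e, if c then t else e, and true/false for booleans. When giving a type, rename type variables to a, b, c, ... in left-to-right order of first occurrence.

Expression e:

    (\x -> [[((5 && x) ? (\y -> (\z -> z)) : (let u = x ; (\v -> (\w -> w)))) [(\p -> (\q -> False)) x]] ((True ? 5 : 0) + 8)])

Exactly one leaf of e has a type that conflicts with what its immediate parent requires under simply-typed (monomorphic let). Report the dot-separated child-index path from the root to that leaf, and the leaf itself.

Answer: 0.0.0.0.0 : 5

Derivation:
  unify Int ~ Bool
  FAIL: mismatch Int ~ Bool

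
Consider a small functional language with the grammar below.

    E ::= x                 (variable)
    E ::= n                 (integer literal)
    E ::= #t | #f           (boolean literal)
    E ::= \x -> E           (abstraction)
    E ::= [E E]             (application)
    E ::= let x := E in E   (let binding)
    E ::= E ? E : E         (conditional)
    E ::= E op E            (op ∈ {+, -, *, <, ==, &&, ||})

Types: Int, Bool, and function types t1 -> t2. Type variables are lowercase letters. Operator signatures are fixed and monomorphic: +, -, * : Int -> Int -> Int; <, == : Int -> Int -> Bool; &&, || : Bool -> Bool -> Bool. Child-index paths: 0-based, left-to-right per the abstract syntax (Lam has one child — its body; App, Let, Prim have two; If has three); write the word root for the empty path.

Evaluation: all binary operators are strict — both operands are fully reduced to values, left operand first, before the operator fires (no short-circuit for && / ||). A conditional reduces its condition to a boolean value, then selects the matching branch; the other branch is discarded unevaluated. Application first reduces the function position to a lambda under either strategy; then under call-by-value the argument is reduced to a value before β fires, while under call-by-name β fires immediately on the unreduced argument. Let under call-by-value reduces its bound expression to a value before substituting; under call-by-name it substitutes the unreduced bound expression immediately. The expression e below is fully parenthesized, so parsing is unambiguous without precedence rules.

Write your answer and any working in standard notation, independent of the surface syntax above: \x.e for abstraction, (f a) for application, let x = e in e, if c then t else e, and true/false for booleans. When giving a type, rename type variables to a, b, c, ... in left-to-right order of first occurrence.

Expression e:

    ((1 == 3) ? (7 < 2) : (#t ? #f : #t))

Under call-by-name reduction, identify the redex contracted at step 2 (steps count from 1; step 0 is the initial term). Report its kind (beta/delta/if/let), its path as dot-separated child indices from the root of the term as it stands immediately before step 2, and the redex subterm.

Answer: if at root : (if false then (7 < 2) else (if true then false else true))

Working:
step 0: (if (1 == 3) then (7 < 2) else (if true then false else true))
step 1: [delta@0] (if false then (7 < 2) else (if true then false else true))
step 2: [if@root] (if true then false else true)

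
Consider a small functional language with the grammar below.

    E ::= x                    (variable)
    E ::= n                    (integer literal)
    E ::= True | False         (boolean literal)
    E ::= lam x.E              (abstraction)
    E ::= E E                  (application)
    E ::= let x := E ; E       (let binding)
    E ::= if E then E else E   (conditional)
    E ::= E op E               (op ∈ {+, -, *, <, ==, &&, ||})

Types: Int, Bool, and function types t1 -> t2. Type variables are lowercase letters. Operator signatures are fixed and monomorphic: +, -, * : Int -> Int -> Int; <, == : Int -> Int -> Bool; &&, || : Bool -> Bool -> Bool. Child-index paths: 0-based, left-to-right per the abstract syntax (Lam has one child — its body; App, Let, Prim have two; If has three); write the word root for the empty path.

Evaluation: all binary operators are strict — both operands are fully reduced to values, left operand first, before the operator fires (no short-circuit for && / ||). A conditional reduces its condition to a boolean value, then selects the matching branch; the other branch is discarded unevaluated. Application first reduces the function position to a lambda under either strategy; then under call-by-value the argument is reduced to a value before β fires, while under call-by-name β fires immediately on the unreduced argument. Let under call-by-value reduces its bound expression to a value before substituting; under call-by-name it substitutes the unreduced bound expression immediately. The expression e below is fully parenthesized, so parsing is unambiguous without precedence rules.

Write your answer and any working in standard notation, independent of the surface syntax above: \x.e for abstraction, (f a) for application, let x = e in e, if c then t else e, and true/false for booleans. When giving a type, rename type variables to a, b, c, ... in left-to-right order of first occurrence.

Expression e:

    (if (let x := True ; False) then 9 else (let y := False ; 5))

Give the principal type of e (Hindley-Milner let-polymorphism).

Answer: Int

Working:
let x : Bool
  unify Bool ~ Bool
let y : Bool
  unify Int ~ Int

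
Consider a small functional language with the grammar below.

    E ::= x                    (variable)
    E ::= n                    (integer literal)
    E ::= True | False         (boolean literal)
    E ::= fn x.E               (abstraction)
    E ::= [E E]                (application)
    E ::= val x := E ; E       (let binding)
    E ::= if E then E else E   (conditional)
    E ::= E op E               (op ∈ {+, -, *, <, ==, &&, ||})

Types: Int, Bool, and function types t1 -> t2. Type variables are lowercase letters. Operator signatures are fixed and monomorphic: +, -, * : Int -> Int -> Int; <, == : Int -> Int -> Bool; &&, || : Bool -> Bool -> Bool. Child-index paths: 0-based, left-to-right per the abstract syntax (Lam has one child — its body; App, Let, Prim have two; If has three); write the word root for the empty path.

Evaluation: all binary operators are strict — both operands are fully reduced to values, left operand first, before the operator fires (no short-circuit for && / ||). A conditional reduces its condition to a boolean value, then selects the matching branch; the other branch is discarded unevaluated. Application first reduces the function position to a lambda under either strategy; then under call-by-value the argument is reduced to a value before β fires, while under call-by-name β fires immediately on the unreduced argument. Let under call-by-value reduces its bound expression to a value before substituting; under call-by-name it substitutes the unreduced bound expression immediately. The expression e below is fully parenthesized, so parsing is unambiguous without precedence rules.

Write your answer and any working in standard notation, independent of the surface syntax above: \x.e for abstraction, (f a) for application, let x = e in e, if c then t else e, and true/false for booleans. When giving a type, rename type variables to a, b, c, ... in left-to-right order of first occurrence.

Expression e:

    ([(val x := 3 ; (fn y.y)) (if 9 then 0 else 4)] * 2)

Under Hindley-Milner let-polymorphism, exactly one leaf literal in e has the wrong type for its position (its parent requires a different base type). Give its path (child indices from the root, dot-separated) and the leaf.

Answer: 0.1.0 : 9

Working:
let x : Int
y : a
\y._ : a -> a
  unify Int ~ Bool
  FAIL: mismatch Int ~ Bool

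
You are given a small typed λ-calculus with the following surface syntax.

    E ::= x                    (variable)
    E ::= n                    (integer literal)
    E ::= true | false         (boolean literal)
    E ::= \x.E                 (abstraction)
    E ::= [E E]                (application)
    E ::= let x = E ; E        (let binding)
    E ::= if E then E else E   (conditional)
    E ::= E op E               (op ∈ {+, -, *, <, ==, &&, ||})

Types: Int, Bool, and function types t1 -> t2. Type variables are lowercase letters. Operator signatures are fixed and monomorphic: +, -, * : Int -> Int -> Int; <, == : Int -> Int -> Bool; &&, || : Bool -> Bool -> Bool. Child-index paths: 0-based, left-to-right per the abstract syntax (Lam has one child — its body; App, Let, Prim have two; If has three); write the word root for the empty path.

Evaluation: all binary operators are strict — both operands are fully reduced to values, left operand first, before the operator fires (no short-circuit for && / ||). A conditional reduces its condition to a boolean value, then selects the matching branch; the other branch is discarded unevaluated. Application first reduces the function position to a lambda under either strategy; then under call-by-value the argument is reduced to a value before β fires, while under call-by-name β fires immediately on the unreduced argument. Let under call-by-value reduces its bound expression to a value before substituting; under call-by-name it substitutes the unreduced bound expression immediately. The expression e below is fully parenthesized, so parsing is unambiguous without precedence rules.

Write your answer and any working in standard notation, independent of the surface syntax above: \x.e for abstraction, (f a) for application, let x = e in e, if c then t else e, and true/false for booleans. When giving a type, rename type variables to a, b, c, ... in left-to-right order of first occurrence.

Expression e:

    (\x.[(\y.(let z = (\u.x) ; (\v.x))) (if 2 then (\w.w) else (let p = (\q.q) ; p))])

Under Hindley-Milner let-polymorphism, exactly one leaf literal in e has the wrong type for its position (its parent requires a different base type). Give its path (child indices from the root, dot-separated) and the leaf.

Trace:
x : a
\u._ : c -> a
let z : forall. c -> a
x : a
\v._ : d -> a
\y._ : b -> d -> a
  unify Int ~ Bool
  FAIL: mismatch Int ~ Bool

Answer: 0.1.0 : 2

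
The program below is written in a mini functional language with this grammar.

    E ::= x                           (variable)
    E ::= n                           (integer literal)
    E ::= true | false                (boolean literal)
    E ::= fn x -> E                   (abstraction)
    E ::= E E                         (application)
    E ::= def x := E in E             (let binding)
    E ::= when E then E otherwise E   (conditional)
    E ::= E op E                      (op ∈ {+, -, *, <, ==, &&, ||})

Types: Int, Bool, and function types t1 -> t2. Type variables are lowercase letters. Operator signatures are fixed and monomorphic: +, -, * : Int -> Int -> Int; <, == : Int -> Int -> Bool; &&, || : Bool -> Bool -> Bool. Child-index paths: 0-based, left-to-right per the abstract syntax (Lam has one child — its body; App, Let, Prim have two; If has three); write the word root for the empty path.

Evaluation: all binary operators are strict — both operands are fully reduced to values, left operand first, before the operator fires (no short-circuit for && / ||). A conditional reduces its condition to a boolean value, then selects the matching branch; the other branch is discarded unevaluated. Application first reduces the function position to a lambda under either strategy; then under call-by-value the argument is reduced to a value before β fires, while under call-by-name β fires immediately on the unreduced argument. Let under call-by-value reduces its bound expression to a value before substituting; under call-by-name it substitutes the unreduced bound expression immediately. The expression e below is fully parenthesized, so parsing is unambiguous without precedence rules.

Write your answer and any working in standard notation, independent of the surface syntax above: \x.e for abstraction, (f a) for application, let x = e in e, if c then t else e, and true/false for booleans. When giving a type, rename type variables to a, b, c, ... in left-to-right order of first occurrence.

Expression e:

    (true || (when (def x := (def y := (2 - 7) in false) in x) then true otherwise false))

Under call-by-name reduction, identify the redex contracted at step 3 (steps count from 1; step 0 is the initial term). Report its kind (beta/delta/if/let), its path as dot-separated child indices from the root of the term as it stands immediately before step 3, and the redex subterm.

Working:
step 0: (true || (if (let x = (let y = (2 - 7) in false) in x) then true else false))
step 1: [let@1.0] (true || (if (let y = (2 - 7) in false) then true else false))
step 2: [let@1.0] (true || (if false then true else false))
step 3: [if@1] (true || false)

Answer: if at 1 : (if false then true else false)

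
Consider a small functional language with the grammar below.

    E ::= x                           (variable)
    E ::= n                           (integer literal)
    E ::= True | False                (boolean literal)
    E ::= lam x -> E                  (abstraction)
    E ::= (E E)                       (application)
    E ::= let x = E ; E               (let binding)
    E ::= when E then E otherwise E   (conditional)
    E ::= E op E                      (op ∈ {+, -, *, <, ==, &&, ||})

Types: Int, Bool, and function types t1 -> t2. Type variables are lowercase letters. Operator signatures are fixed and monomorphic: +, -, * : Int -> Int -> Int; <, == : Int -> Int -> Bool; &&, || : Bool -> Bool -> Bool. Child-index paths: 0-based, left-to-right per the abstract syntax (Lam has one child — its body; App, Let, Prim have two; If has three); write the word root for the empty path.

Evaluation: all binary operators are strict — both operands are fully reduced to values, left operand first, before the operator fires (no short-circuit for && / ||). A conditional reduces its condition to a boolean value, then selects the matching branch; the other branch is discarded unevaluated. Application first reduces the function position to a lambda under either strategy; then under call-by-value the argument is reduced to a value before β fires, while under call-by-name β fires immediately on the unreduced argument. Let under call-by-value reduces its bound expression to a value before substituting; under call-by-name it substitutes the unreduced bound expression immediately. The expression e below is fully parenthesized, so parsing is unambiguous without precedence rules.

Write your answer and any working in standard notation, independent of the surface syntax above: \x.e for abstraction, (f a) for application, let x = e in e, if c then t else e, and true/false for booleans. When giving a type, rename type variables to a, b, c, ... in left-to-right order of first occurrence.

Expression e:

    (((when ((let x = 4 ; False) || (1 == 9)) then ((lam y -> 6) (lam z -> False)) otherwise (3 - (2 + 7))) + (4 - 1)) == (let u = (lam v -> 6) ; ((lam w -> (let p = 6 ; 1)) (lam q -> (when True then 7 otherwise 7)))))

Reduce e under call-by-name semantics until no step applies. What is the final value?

Working:
step 0: (((if ((let x = 4 in false) || (1 == 9)) then ((\y.6) (\z.false)) else (3 - (2 + 7))) + (4 - 1)) == (let u = (\v.6) in ((\w.(let p = 6 in 1)) (\q.(if true then 7 else 7)))))
step 1: [let@0.0.0.0] (((if (false || (1 == 9)) then ((\y.6) (\z.false)) else (3 - (2 + 7))) + (4 - 1)) == (let u = (\v.6) in ((\w.(let p = 6 in 1)) (\q.(if true then 7 else 7)))))
step 2: [delta@0.0.0.1] (((if (false || false) then ((\y.6) (\z.false)) else (3 - (2 + 7))) + (4 - 1)) == (let u = (\v.6) in ((\w.(let p = 6 in 1)) (\q.(if true then 7 else 7)))))
step 3: [delta@0.0.0] (((if false then ((\y.6) (\z.false)) else (3 - (2 + 7))) + (4 - 1)) == (let u = (\v.6) in ((\w.(let p = 6 in 1)) (\q.(if true then 7 else 7)))))
step 4: [if@0.0] (((3 - (2 + 7)) + (4 - 1)) == (let u = (\v.6) in ((\w.(let p = 6 in 1)) (\q.(if true then 7 else 7)))))
step 5: [delta@0.0.1] (((3 - 9) + (4 - 1)) == (let u = (\v.6) in ((\w.(let p = 6 in 1)) (\q.(if true then 7 else 7)))))
step 6: [delta@0.0] ((-6 + (4 - 1)) == (let u = (\v.6) in ((\w.(let p = 6 in 1)) (\q.(if true then 7 else 7)))))
step 7: [delta@0.1] ((-6 + 3) == (let u = (\v.6) in ((\w.(let p = 6 in 1)) (\q.(if true then 7 else 7)))))
step 8: [delta@0] (-3 == (let u = (\v.6) in ((\w.(let p = 6 in 1)) (\q.(if true then 7 else 7)))))
step 9: [let@1] (-3 == ((\w.(let p = 6 in 1)) (\q.(if true then 7 else 7))))
step 10: [beta@1] (-3 == (let p = 6 in 1))
step 11: [let@1] (-3 == 1)
step 12: [delta@root] false

Answer: false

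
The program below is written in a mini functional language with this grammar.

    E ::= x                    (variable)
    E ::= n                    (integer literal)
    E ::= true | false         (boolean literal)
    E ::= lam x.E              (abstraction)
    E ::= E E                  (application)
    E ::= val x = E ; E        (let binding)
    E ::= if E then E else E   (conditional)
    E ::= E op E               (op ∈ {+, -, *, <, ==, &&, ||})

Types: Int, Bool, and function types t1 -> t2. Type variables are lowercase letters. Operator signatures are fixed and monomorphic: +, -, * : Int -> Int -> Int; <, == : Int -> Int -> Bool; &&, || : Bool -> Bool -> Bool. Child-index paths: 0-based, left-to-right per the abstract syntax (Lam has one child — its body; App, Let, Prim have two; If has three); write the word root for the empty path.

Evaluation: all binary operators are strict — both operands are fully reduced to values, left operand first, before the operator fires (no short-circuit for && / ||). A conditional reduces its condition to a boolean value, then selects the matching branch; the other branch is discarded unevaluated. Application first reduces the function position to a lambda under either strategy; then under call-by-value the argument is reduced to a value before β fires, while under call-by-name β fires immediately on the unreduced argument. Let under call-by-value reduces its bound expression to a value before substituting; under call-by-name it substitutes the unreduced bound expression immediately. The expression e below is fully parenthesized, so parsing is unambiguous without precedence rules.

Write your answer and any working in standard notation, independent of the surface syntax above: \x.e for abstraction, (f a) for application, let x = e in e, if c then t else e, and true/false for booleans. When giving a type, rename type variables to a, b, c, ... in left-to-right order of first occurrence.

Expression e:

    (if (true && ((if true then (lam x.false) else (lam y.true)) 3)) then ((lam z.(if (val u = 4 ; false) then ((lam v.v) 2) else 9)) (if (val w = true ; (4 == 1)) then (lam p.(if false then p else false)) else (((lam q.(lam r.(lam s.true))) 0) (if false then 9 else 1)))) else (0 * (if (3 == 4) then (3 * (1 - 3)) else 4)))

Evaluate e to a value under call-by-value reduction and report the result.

Answer: 0

Trace:
step 0: (if (true && ((if true then (\x.false) else (\y.true)) 3)) then ((\z.(if (let u = 4 in false) then ((\v.v) 2) else 9)) (if (let w = true in (4 == 1)) then (\p.(if false then p else false)) else (((\q.(\r.(\s.true))) 0) (if false then 9 else 1)))) else (0 * (if (3 == 4) then (3 * (1 - 3)) else 4)))
step 1: [if@0.1.0] (if (true && ((\x.false) 3)) then ((\z.(if (let u = 4 in false) then ((\v.v) 2) else 9)) (if (let w = true in (4 == 1)) then (\p.(if false then p else false)) else (((\q.(\r.(\s.true))) 0) (if false then 9 else 1)))) else (0 * (if (3 == 4) then (3 * (1 - 3)) else 4)))
step 2: [beta@0.1] (if (true && false) then ((\z.(if (let u = 4 in false) then ((\v.v) 2) else 9)) (if (let w = true in (4 == 1)) then (\p.(if false then p else false)) else (((\q.(\r.(\s.true))) 0) (if false then 9 else 1)))) else (0 * (if (3 == 4) then (3 * (1 - 3)) else 4)))
step 3: [delta@0] (if false then ((\z.(if (let u = 4 in false) then ((\v.v) 2) else 9)) (if (let w = true in (4 == 1)) then (\p.(if false then p else false)) else (((\q.(\r.(\s.true))) 0) (if false then 9 else 1)))) else (0 * (if (3 == 4) then (3 * (1 - 3)) else 4)))
step 4: [if@root] (0 * (if (3 == 4) then (3 * (1 - 3)) else 4))
step 5: [delta@1.0] (0 * (if false then (3 * (1 - 3)) else 4))
step 6: [if@1] (0 * 4)
step 7: [delta@root] 0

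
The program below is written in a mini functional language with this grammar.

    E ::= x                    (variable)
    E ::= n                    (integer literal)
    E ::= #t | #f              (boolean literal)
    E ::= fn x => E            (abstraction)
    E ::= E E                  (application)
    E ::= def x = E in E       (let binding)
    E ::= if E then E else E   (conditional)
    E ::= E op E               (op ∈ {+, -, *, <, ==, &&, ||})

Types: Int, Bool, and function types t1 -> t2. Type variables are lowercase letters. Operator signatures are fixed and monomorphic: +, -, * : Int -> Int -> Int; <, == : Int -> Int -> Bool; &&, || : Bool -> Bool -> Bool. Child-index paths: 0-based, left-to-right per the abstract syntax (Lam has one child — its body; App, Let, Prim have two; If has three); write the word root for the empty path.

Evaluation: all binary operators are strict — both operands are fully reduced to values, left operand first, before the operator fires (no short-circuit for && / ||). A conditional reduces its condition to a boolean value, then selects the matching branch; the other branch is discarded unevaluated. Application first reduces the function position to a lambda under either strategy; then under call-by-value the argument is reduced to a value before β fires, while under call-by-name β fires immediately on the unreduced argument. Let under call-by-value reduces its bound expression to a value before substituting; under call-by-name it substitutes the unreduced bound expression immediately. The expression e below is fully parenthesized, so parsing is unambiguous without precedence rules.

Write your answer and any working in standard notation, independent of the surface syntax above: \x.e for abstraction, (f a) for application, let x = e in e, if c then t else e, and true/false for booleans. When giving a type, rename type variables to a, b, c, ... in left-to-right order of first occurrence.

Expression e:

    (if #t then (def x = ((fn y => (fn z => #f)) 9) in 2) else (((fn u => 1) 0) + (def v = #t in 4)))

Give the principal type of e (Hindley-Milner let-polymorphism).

Working:
  unify Bool ~ Bool
\z._ : b -> Bool
\y._ : a -> b -> Bool
  unify a -> b -> Bool ~ Int -> c
  unify a ~ Int
  unify b -> Bool ~ c
_ _ : b -> Bool
let x : forall. b -> Bool
\u._ : d -> Int
  unify d -> Int ~ Int -> e
  unify d ~ Int
  unify Int ~ e
_ _ : Int
  unify Int ~ Int
let v : Bool
  unify Int ~ Int
  unify Int ~ Int

Answer: Int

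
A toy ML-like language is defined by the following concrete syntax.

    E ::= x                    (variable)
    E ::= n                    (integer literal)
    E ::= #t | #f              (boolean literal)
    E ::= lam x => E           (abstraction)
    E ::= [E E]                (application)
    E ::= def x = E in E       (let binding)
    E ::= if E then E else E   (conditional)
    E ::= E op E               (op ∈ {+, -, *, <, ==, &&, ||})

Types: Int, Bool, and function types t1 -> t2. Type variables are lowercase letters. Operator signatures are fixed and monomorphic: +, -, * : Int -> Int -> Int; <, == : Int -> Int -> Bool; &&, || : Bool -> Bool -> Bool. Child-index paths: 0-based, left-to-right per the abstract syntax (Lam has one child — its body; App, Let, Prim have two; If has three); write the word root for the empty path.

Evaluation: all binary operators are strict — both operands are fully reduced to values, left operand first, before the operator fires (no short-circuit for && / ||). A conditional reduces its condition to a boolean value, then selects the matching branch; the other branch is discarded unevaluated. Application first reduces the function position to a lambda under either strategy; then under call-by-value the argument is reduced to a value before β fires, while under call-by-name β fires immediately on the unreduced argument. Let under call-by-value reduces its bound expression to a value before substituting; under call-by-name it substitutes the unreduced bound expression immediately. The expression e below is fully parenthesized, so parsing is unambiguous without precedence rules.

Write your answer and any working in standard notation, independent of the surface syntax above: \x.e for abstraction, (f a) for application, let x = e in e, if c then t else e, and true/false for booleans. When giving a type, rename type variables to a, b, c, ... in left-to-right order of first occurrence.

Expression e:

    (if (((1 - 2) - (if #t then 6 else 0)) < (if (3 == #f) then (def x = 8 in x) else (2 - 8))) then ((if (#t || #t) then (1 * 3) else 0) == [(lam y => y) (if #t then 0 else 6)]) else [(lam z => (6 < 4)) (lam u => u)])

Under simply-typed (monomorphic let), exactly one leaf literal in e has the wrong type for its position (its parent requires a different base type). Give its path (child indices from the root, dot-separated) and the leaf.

Answer: 0.1.0.1 : false

Derivation:
  unify Int ~ Int
  unify Int ~ Int
  unify Int ~ Int
  unify Bool ~ Bool
  unify Int ~ Int
  unify Int ~ Int
  unify Int ~ Int
  unify Int ~ Int
  unify Bool ~ Int
  FAIL: mismatch Bool ~ Int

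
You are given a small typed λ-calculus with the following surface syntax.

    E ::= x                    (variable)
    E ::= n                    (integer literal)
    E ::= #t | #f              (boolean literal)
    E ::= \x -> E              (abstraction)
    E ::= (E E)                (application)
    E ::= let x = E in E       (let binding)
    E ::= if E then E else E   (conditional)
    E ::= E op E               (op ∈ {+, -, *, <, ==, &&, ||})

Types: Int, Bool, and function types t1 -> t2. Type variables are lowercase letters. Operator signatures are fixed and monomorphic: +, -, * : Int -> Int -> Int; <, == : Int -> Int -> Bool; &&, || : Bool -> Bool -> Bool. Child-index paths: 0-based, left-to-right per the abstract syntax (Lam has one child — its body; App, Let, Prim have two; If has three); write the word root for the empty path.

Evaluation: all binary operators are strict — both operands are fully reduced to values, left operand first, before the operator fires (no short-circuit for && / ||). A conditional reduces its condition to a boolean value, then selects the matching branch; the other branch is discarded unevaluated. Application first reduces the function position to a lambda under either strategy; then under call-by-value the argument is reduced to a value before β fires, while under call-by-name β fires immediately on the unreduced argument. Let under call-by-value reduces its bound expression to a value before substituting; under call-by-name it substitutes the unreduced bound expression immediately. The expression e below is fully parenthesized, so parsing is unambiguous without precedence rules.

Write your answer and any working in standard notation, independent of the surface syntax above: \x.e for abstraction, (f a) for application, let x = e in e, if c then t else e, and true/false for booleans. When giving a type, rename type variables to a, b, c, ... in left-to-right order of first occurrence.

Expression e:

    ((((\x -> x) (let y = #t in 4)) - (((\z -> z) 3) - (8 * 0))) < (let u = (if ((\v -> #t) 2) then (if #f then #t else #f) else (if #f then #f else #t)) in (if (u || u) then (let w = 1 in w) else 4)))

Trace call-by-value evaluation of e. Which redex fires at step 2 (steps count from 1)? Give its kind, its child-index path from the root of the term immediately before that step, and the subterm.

Derivation:
step 0: ((((\x.x) (let y = true in 4)) - (((\z.z) 3) - (8 * 0))) < (let u = (if ((\v.true) 2) then (if false then true else false) else (if false then false else true)) in (if (u || u) then (let w = 1 in w) else 4)))
step 1: [let@0.0.1] ((((\x.x) 4) - (((\z.z) 3) - (8 * 0))) < (let u = (if ((\v.true) 2) then (if false then true else false) else (if false then false else true)) in (if (u || u) then (let w = 1 in w) else 4)))
step 2: [beta@0.0] ((4 - (((\z.z) 3) - (8 * 0))) < (let u = (if ((\v.true) 2) then (if false then true else false) else (if false then false else true)) in (if (u || u) then (let w = 1 in w) else 4)))

Answer: beta at 0.0 : ((\x.x) 4)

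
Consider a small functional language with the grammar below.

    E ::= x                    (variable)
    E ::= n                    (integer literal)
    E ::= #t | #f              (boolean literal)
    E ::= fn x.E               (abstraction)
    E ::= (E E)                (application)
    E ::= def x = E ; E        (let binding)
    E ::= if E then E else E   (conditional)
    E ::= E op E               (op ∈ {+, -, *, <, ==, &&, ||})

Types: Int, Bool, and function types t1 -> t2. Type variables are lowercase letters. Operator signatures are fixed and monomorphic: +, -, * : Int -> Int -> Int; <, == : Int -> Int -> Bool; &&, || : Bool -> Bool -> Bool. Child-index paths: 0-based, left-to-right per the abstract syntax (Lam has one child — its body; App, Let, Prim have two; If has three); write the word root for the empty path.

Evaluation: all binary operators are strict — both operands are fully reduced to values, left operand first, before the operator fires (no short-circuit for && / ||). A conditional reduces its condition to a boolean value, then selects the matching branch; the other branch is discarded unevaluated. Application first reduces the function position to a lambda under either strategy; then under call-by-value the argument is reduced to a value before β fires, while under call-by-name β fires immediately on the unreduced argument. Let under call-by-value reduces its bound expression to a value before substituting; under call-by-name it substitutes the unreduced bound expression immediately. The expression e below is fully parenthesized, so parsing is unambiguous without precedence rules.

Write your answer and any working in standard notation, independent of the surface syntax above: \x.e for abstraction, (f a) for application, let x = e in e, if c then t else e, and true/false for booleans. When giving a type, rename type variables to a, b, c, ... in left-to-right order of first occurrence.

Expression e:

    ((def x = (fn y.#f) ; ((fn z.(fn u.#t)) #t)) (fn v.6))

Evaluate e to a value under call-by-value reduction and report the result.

Derivation:
step 0: ((let x = (\y.false) in ((\z.(\u.true)) true)) (\v.6))
step 1: [let@0] (((\z.(\u.true)) true) (\v.6))
step 2: [beta@0] ((\u.true) (\v.6))
step 3: [beta@root] true

Answer: true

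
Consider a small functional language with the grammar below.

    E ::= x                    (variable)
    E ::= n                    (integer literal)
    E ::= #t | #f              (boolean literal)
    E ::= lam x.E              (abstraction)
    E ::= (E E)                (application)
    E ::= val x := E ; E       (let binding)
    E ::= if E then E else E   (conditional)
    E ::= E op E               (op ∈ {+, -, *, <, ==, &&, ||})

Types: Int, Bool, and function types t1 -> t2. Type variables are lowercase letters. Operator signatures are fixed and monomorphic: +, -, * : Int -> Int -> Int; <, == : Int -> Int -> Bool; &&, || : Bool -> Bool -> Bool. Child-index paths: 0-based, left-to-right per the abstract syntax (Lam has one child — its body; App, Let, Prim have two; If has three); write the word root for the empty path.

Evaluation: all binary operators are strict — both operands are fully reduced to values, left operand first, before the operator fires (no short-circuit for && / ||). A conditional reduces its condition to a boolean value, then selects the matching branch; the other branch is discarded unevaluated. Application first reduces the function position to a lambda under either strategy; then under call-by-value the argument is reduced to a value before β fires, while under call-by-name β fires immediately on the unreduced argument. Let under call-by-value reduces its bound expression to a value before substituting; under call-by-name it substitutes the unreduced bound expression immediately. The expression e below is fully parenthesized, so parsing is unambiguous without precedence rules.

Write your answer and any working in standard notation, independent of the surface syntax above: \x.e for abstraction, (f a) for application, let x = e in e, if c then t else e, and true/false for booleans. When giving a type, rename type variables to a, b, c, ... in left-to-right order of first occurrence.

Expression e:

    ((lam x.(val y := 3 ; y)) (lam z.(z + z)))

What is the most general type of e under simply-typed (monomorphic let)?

Answer: Int

Working:
let y : Int
y : Int
\x._ : a -> Int
z : b
  unify b ~ Int
z : Int
  unify Int ~ Int
\z._ : Int -> Int
  unify a -> Int ~ (Int -> Int) -> c
  unify a ~ Int -> Int
  unify Int ~ c
_ _ : Int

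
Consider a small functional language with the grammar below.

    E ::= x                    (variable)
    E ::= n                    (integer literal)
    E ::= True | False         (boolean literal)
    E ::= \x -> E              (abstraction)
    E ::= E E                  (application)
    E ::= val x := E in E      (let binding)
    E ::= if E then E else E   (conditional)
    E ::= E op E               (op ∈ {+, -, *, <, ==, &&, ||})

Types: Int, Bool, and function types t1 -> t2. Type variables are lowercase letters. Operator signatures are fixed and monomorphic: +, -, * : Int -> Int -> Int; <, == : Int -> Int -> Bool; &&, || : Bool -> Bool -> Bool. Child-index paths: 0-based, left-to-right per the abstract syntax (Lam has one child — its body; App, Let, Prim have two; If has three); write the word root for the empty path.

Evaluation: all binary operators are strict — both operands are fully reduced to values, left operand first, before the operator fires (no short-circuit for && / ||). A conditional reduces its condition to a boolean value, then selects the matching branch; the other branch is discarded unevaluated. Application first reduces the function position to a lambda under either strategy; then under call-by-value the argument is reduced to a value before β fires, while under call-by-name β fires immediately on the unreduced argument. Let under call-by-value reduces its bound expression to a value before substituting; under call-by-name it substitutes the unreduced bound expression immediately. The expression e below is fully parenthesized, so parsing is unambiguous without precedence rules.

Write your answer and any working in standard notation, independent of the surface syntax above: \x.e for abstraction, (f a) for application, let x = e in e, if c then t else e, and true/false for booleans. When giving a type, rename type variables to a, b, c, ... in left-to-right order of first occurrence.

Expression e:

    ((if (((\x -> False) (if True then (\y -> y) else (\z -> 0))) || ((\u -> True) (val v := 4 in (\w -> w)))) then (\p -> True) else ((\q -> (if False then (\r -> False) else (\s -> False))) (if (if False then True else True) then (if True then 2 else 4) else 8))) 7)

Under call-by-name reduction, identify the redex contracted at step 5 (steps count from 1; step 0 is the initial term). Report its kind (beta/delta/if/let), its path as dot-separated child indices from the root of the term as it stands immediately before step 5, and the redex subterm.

Derivation:
step 0: ((if (((\x.false) (if true then (\y.y) else (\z.0))) || ((\u.true) (let v = 4 in (\w.w)))) then (\p.true) else ((\q.(if false then (\r.false) else (\s.false))) (if (if false then true else true) then (if true then 2 else 4) else 8))) 7)
step 1: [beta@0.0.0] ((if (false || ((\u.true) (let v = 4 in (\w.w)))) then (\p.true) else ((\q.(if false then (\r.false) else (\s.false))) (if (if false then true else true) then (if true then 2 else 4) else 8))) 7)
step 2: [beta@0.0.1] ((if (false || true) then (\p.true) else ((\q.(if false then (\r.false) else (\s.false))) (if (if false then true else true) then (if true then 2 else 4) else 8))) 7)
step 3: [delta@0.0] ((if true then (\p.true) else ((\q.(if false then (\r.false) else (\s.false))) (if (if false then true else true) then (if true then 2 else 4) else 8))) 7)
step 4: [if@0] ((\p.true) 7)
step 5: [beta@root] true

Answer: beta at root : ((\p.true) 7)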